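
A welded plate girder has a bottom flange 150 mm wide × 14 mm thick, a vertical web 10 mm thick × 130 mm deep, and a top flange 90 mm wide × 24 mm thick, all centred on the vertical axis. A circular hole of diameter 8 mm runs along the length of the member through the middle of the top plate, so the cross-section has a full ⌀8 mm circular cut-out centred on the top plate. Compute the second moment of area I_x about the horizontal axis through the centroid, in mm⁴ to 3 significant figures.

I_x ≈ 2.53 × 10⁷ mm⁴

Split into non-overlapping primitives; take the origin at the lower-left of the bounding box.
Bottom plate: 150 × 14, A = 2 100 mm², y = 7 mm, Ī = 34 300 mm⁴.
Web plate: 10 × 130, A = 1 300 mm², y = 79 mm, Ī = 1 830 833 mm⁴.
Top plate: 90 × 24, A = 2 160 mm², y = 156 mm, Ī = 103 680 mm⁴.
Hole (subtracted): ⌀8, A = 50.265 mm², y = 156 mm, Ī = 201.06 mm⁴.
Centroid: ȳ = ΣA·y / ΣA = 81.042 mm.
Transfer each piece to the horizontal axis through the centroid using Ī + A·d² with d = y − 81.042:
  bottom plate: d = -74.042 mm → contributes +11 546 883 mm⁴
  web plate: d = -2.0418 mm → contributes +1 836 253 mm⁴
  top plate: d = 74.958 mm → contributes +12 240 153 mm⁴
  hole: d = 74.958 mm → contributes −282 630 mm⁴
Total I = 25 340 659 mm⁴.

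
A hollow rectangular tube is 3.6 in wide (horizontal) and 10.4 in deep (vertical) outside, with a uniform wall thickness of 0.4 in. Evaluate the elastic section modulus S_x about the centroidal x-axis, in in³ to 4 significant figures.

Split into non-overlapping primitives; take the origin at the lower-left of the bounding box.
Outer rectangle: 3.6 × 10.4, A = 37.44 in², y = 5.2 in, Ī = 337.459 in⁴.
Inner void (subtracted): 2.8 × 9.6, A = 26.88 in², y = 5.2 in, Ī = 206.438 in⁴.
By symmetry the centroid is at mid-height, ȳ = 5.2 in.
All pieces are centred on the centroidal x-axis, so I = ΣĪ (holes subtracted) = 131.021 in⁴.
Extreme fibre distance c = 5.2 in; S = I/c = 25.1963 in³.

S_x ≈ 25.20 in³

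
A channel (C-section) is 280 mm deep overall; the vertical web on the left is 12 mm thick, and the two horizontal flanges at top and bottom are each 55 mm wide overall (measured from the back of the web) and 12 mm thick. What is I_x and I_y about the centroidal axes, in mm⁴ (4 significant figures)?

I_x ≈ 4.049 × 10⁷ mm⁴, I_y ≈ 7.964 × 10⁵ mm⁴

Treat the section as a set of non-overlapping primitives; coordinates are from the bounding-box lower-left.
Web: 12 × 280, A = 3 360 mm², y = 140 mm, Ī = 21 952 000 mm⁴.
Top flange (beyond web): 43 × 12, A = 516 mm², y = 274 mm, Ī = 6 192 mm⁴.
Bottom flange (beyond web): 43 × 12, A = 516 mm², y = 6 mm, Ī = 6 192 mm⁴.
By symmetry the centroid is at mid-height, ȳ = 140 mm.
Transfer each piece to the centroidal x-axis using Ī + A·d² with d = y − 140:
  web: d = 0 mm → contributes +21 952 000 mm⁴
  top flange (beyond web): d = 134 mm → contributes +9 271 488 mm⁴
  bottom flange (beyond web): d = -134 mm → contributes +9 271 488 mm⁴
Total I = 40 494 976 mm⁴.
For the y-axis: x̄ = 12.4617 mm.
Repeating about the centroidal y-axis gives I_y = 796 400 mm⁴.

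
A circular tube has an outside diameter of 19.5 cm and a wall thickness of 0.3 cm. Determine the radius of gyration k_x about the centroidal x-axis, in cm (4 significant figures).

k_x ≈ 6.789 cm

Break the section into simple shapes (no overlaps), measuring from the bottom-left corner of the bounding box.
Outer circle: ⌀19.5, A = 298.648 cm², y = 9.75 cm, Ī = 7097.55 cm⁴.
Bore (subtracted): ⌀18.9, A = 280.552 cm², y = 9.75 cm, Ī = 6263.5 cm⁴.
By symmetry the centroid is at mid-height, ȳ = 9.75 cm.
All pieces are centred on the centroidal x-axis, so I = ΣĪ (holes subtracted) = 834.048 cm⁴.
Radius of gyration: k = √(I/A) = √(834.048 / 18.0956) = 6.78905 cm.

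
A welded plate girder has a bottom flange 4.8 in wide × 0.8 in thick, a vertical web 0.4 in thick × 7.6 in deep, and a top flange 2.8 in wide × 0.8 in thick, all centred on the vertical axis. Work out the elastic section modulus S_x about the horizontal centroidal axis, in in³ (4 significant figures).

Break the section into simple shapes (no overlaps), measuring from the bottom-left corner of the bounding box.
Bottom plate: 4.8 × 0.8, A = 3.84 in², y = 0.4 in, Ī = 0.2048 in⁴.
Web plate: 0.4 × 7.6, A = 3.04 in², y = 4.6 in, Ī = 14.6325 in⁴.
Top plate: 2.8 × 0.8, A = 2.24 in², y = 8.8 in, Ī = 0.119467 in⁴.
Centroid: ȳ = ΣA·y / ΣA = 3.86316 in.
Transfer each piece to the horizontal centroidal axis using Ī + A·d² with d = y − 3.86316:
  bottom plate: d = -3.46316 in → contributes +46.2597 in⁴
  web plate: d = 0.736842 in → contributes +16.2831 in⁴
  top plate: d = 4.93684 in → contributes +54.7137 in⁴
Total I = 117.256 in⁴.
Extreme fibre distance c = 5.33684 in; S = I/c = 21.9711 in³.

S_x ≈ 21.97 in³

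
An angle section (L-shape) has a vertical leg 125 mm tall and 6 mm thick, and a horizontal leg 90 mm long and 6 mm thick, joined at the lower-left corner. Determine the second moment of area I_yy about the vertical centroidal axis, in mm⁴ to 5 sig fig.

I_yy ≈ 9.0901 × 10⁵ mm⁴

Decompose the section into non-overlapping parts with the origin at the bottom-left of its bounding rectangle.
Vertical leg: 6 × 125, A = 750 mm², x = 3 mm, Ī = 2 250 mm⁴.
Horizontal leg (remainder): 84 × 6, A = 504 mm², x = 48 mm, Ī = 296 352 mm⁴.
Centroid: x̄ = ΣA·x / ΣA = 21.08612 mm.
Transfer each piece to the vertical centroidal axis using Ī + A·d² with d = x − 21.08612:
  vertical leg: d = -18.08612 mm → contributes +247580.9 mm⁴
  horizontal leg (remainder): d = 26.91388 mm → contributes +661427.8 mm⁴
Total I = 909008.7 mm⁴.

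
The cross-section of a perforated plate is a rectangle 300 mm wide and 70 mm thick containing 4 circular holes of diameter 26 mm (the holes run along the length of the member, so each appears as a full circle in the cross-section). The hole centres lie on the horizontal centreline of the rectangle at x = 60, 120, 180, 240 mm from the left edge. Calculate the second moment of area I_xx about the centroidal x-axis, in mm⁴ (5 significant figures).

Split into non-overlapping primitives; take the origin at the lower-left of the bounding box.
Plate: 300 × 70, A = 21 000 mm², y = 35 mm, Ī = 8 575 000 mm⁴.
Hole 1 (subtracted): ⌀26, A = 530.9292 mm², y = 35 mm, Ī = 22431.76 mm⁴.
Hole 2 (subtracted): ⌀26, A = 530.9292 mm², y = 35 mm, Ī = 22431.76 mm⁴.
Hole 3 (subtracted): ⌀26, A = 530.9292 mm², y = 35 mm, Ī = 22431.76 mm⁴.
Hole 4 (subtracted): ⌀26, A = 530.9292 mm², y = 35 mm, Ī = 22431.76 mm⁴.
By symmetry the centroid is at mid-height, ȳ = 35 mm.
All pieces are centred on the centroidal x-axis, so I = ΣĪ (holes subtracted) = 8 485 273 mm⁴.

I_xx ≈ 8.4853 × 10⁶ mm⁴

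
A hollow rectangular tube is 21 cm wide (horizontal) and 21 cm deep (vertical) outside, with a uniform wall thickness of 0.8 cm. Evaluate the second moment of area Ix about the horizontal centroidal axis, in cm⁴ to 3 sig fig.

Break the section into simple shapes (no overlaps), measuring from the bottom-left corner of the bounding box.
Outer rectangle: 21 × 21, A = 441 cm², y = 10.5 cm, Ī = 16 207 cm⁴.
Inner void (subtracted): 19.4 × 19.4, A = 376.36 cm², y = 10.5 cm, Ī = 11 804 cm⁴.
By symmetry the centroid is at mid-height, ȳ = 10.5 cm.
All pieces are centred on the horizontal centroidal axis, so I = ΣĪ (holes subtracted) = 4402.8 cm⁴.

Ix ≈ 4400 cm⁴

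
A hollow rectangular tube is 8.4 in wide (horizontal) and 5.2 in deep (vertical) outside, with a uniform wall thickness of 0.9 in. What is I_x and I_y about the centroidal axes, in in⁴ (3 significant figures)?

I_x ≈ 76.8 in⁴, I_y ≈ 175 in⁴

Decompose the section into non-overlapping parts with the origin at the bottom-left of its bounding rectangle.
Outer rectangle: 8.4 × 5.2, A = 43.68 in², y = 2.6 in, Ī = 98.426 in⁴.
Inner void (subtracted): 6.6 × 3.4, A = 22.44 in², y = 2.6 in, Ī = 21.617 in⁴.
By symmetry the centroid is at mid-height, ȳ = 2.6 in.
All pieces are centred on the centroidal x-axis, so I = ΣĪ (holes subtracted) = 76.808 in⁴.
Repeating about the centroidal y-axis gives I_y = 175.38 in⁴.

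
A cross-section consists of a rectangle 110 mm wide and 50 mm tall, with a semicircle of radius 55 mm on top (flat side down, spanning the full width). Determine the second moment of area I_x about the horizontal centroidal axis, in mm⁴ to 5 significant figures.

I_x ≈ 8.1078 × 10⁶ mm⁴

Treat the section as a set of non-overlapping primitives; coordinates are from the bounding-box lower-left.
Rectangular body: 110 × 50, A = 5 500 mm², y = 25 mm, Ī = 1 145 833 mm⁴.
Semicircular cap: semicircle r = 55, A = 4751.659 mm², y = 73.34272 mm, Ī = 1 004 345 mm⁴.
Centroid: ȳ = ΣA·y / ΣA = 47.40692 mm.
Transfer each piece to the horizontal centroidal axis using Ī + A·d² with d = y − 47.40692:
  rectangular body: d = -22.40692 mm → contributes +3 907 220 mm⁴
  semicircular cap: d = 25.9358 mm → contributes +4 200 623 mm⁴
Total I = 8 107 843 mm⁴.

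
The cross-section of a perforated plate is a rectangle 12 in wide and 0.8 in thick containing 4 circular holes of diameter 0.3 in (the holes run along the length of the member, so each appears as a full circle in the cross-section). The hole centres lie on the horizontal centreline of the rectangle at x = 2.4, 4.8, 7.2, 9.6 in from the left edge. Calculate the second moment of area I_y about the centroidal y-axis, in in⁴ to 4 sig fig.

Break the section into simple shapes (no overlaps), measuring from the bottom-left corner of the bounding box.
Plate: 12 × 0.8, A = 9.6 in², x = 6 in, Ī = 115.2 in⁴.
Hole 1 (subtracted): ⌀0.3, A = 0.0706858 in², x = 2.4 in, Ī = 0.000397608 in⁴.
Hole 2 (subtracted): ⌀0.3, A = 0.0706858 in², x = 4.8 in, Ī = 0.000397608 in⁴.
Hole 3 (subtracted): ⌀0.3, A = 0.0706858 in², x = 7.2 in, Ī = 0.000397608 in⁴.
Hole 4 (subtracted): ⌀0.3, A = 0.0706858 in², x = 9.6 in, Ī = 0.000397608 in⁴.
By symmetry the centroid is at mid-width, x̄ = 6 in.
Transfer each piece to the centroidal y-axis using Ī + A·d² with d = x − 6:
  plate: d = 0 in → contributes +115.2 in⁴
  hole 1: d = -3.6 in → contributes −0.916486 in⁴
  hole 2: d = -1.2 in → contributes −0.102185 in⁴
  hole 3: d = 1.2 in → contributes −0.102185 in⁴
  hole 4: d = 3.6 in → contributes −0.916486 in⁴
Total I = 113.163 in⁴.

I_y ≈ 113.2 in⁴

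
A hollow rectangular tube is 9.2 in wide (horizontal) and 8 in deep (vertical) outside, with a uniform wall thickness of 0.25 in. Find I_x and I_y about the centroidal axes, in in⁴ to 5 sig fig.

Treat the section as a set of non-overlapping primitives; coordinates are from the bounding-box lower-left.
Outer rectangle: 9.2 × 8, A = 73.6 in², y = 4 in, Ī = 392.5333 in⁴.
Inner void (subtracted): 8.7 × 7.5, A = 65.25 in², y = 4 in, Ī = 305.8594 in⁴.
By symmetry the centroid is at mid-height, ȳ = 4 in.
All pieces are centred on the centroidal x-axis, so I = ΣĪ (holes subtracted) = 86.67396 in⁴.
Repeating about the centroidal y-axis gives I_y = 107.561 in⁴.

I_x ≈ 86.674 in⁴, I_y ≈ 107.56 in⁴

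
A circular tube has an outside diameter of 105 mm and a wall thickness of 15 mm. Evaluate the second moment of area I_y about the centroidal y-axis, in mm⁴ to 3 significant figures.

I_y ≈ 4.41 × 10⁶ mm⁴

Treat the section as a set of non-overlapping primitives; coordinates are from the bounding-box lower-left.
Outer circle: ⌀105, A = 8 659 mm², x = 52.5 mm, Ī = 5 966 602 mm⁴.
Bore (subtracted): ⌀75, A = 4417.9 mm², x = 52.5 mm, Ī = 1 553 156 mm⁴.
By symmetry the centroid is at mid-width, x̄ = 52.5 mm.
All pieces are centred on the centroidal y-axis, so I = ΣĪ (holes subtracted) = 4 413 447 mm⁴.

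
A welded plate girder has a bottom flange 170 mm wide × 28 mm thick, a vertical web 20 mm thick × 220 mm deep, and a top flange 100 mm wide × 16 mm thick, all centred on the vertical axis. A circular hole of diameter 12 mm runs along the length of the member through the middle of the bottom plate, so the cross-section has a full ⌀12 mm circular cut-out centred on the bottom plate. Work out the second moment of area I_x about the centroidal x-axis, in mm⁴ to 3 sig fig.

I_x ≈ 9.77 × 10⁷ mm⁴

Break the section into simple shapes (no overlaps), measuring from the bottom-left corner of the bounding box.
Bottom plate: 170 × 28, A = 4 760 mm², y = 14 mm, Ī = 310 987 mm⁴.
Web plate: 20 × 220, A = 4 400 mm², y = 138 mm, Ī = 17 746 667 mm⁴.
Top plate: 100 × 16, A = 1 600 mm², y = 256 mm, Ī = 34 133 mm⁴.
Hole (subtracted): ⌀12, A = 113.1 mm², y = 14 mm, Ī = 1017.9 mm⁴.
Centroid: ȳ = ΣA·y / ΣA = 101.61 mm.
Transfer each piece to the centroidal x-axis using Ī + A·d² with d = y − 101.61:
  bottom plate: d = -87.612 mm → contributes +36 848 372 mm⁴
  web plate: d = 36.388 mm → contributes +23 572 540 mm⁴
  top plate: d = 154.39 mm → contributes +38 171 015 mm⁴
  hole: d = -87.612 mm → contributes −869 144 mm⁴
Total I = 97 722 783 mm⁴.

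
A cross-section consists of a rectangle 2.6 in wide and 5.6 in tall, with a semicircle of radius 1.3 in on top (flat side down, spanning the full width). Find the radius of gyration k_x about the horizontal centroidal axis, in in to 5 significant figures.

k_x ≈ 1.9219 in

Break the section into simple shapes (no overlaps), measuring from the bottom-left corner of the bounding box.
Rectangular body: 2.6 × 5.6, A = 14.56 in², y = 2.8 in, Ī = 38.05013 in⁴.
Semicircular cap: semicircle r = 1.3, A = 2.654646 in², y = 6.151737 in, Ī = 0.3134769 in⁴.
Centroid: ȳ = ΣA·y / ΣA = 3.316867 in.
Transfer each piece to the horizontal centroidal axis using Ī + A·d² with d = y − 3.316867:
  rectangular body: d = -0.5168666 in → contributes +41.93985 in⁴
  semicircular cap: d = 2.834871 in → contributes +21.64751 in⁴
Total I = 63.58737 in⁴.
Radius of gyration: k = √(I/A) = √(63.58737 / 17.21465) = 1.921925 in.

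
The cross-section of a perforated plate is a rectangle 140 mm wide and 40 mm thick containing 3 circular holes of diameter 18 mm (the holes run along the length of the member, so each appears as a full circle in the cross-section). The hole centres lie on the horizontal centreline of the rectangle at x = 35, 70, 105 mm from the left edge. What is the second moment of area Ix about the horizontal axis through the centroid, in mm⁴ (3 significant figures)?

Ix ≈ 7.31 × 10⁵ mm⁴

Split into non-overlapping primitives; take the origin at the lower-left of the bounding box.
Plate: 140 × 40, A = 5 600 mm², y = 20 mm, Ī = 746 667 mm⁴.
Hole 1 (subtracted): ⌀18, A = 254.47 mm², y = 20 mm, Ī = 5 153 mm⁴.
Hole 2 (subtracted): ⌀18, A = 254.47 mm², y = 20 mm, Ī = 5 153 mm⁴.
Hole 3 (subtracted): ⌀18, A = 254.47 mm², y = 20 mm, Ī = 5 153 mm⁴.
By symmetry the centroid is at mid-height, ȳ = 20 mm.
All pieces are centred on the horizontal axis through the centroid, so I = ΣĪ (holes subtracted) = 731 208 mm⁴.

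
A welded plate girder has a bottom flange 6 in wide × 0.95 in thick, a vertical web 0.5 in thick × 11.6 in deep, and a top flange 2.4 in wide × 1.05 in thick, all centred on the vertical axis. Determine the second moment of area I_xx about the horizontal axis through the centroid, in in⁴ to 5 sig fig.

Decompose the section into non-overlapping parts with the origin at the bottom-left of its bounding rectangle.
Bottom plate: 6 × 0.95, A = 5.7 in², y = 0.475 in, Ī = 0.4286875 in⁴.
Web plate: 0.5 × 11.6, A = 5.8 in², y = 6.75 in, Ī = 65.03733 in⁴.
Top plate: 2.4 × 1.05, A = 2.52 in², y = 13.075 in, Ī = 0.231525 in⁴.
Centroid: ȳ = ΣA·y / ΣA = 5.335699 in.
Transfer each piece to the horizontal axis through the centroid using Ī + A·d² with d = y − 5.335699:
  bottom plate: d = -4.860699 in → contributes +135.0991 in⁴
  web plate: d = 1.414301 in → contributes +76.63877 in⁴
  top plate: d = 7.739301 in → contributes +151.1714 in⁴
Total I = 362.9093 in⁴.

I_xx ≈ 362.91 in⁴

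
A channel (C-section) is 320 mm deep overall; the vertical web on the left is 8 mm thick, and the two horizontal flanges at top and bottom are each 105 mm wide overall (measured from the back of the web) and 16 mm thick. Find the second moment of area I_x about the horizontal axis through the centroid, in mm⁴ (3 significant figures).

Decompose the section into non-overlapping parts with the origin at the bottom-left of its bounding rectangle.
Web: 8 × 320, A = 2 560 mm², y = 160 mm, Ī = 21 845 333 mm⁴.
Top flange (beyond web): 97 × 16, A = 1 552 mm², y = 312 mm, Ī = 33 109 mm⁴.
Bottom flange (beyond web): 97 × 16, A = 1 552 mm², y = 8 mm, Ī = 33 109 mm⁴.
By symmetry the centroid is at mid-height, ȳ = 160 mm.
Transfer each piece to the horizontal axis through the centroid using Ī + A·d² with d = y − 160:
  web: d = 0 mm → contributes +21 845 333 mm⁴
  top flange (beyond web): d = 152 mm → contributes +35 890 517 mm⁴
  bottom flange (beyond web): d = -152 mm → contributes +35 890 517 mm⁴
Total I = 93 626 368 mm⁴.

I_x ≈ 9.36 × 10⁷ mm⁴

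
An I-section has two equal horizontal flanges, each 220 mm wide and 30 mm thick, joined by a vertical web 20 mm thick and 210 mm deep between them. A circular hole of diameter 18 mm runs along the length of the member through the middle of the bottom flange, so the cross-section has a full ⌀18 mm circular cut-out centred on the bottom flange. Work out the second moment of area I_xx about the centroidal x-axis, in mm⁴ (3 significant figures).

Treat the section as a set of non-overlapping primitives; coordinates are from the bounding-box lower-left.
Bottom flange: 220 × 30, A = 6 600 mm², y = 15 mm, Ī = 495 000 mm⁴.
Web: 20 × 210, A = 4 200 mm², y = 135 mm, Ī = 15 435 000 mm⁴.
Top flange: 220 × 30, A = 6 600 mm², y = 255 mm, Ī = 495 000 mm⁴.
Hole (subtracted): ⌀18, A = 254.47 mm², y = 15 mm, Ī = 5 153 mm⁴.
Centroid: ȳ = ΣA·y / ΣA = 136.78 mm.
Transfer each piece to the centroidal x-axis using Ī + A·d² with d = y − 136.78:
  bottom flange: d = -121.78 mm → contributes +98 377 047 mm⁴
  web: d = -1.781 mm → contributes +15 448 322 mm⁴
  top flange: d = 118.22 mm → contributes +92 734 823 mm⁴
  hole: d = -121.78 mm → contributes −3 779 084 mm⁴
Total I = 202 781 108 mm⁴.

I_xx ≈ 2.03 × 10⁸ mm⁴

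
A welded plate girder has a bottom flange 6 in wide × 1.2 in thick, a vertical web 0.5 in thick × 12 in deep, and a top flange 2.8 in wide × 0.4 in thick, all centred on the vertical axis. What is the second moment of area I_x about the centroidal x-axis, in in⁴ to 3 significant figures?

Break the section into simple shapes (no overlaps), measuring from the bottom-left corner of the bounding box.
Bottom plate: 6 × 1.2, A = 7.2 in², y = 0.6 in, Ī = 0.864 in⁴.
Web plate: 0.5 × 12, A = 6 in², y = 7.2 in, Ī = 72 in⁴.
Top plate: 2.8 × 0.4, A = 1.12 in², y = 13.4 in, Ī = 0.014933 in⁴.
Centroid: ȳ = ΣA·y / ΣA = 4.3665 in.
Transfer each piece to the centroidal x-axis using Ī + A·d² with d = y − 4.3665:
  bottom plate: d = -3.7665 in → contributes +103.01 in⁴
  web plate: d = 2.8335 in → contributes +120.17 in⁴
  top plate: d = 9.0335 in → contributes +91.412 in⁴
Total I = 314.59 in⁴.

I_x ≈ 315 in⁴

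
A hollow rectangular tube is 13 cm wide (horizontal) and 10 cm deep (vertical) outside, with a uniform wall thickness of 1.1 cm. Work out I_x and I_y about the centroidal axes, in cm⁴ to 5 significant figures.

Treat the section as a set of non-overlapping primitives; coordinates are from the bounding-box lower-left.
Outer rectangle: 13 × 10, A = 130 cm², y = 5 cm, Ī = 1083.333 cm⁴.
Inner void (subtracted): 10.8 × 7.8, A = 84.24 cm², y = 5 cm, Ī = 427.0968 cm⁴.
By symmetry the centroid is at mid-height, ȳ = 5 cm.
All pieces are centred on the centroidal x-axis, so I = ΣĪ (holes subtracted) = 656.2365 cm⁴.
Repeating about the centroidal y-axis gives I_y = 1012.021 cm⁴.

I_x ≈ 656.24 cm⁴, I_y ≈ 1012.0 cm⁴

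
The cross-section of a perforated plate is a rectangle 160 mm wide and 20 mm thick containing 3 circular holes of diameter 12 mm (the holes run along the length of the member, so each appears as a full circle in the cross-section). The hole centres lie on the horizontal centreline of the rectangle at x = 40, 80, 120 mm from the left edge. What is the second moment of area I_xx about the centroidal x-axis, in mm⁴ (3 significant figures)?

I_xx ≈ 1.04 × 10⁵ mm⁴

Split into non-overlapping primitives; take the origin at the lower-left of the bounding box.
Plate: 160 × 20, A = 3 200 mm², y = 10 mm, Ī = 106 667 mm⁴.
Hole 1 (subtracted): ⌀12, A = 113.1 mm², y = 10 mm, Ī = 1017.9 mm⁴.
Hole 2 (subtracted): ⌀12, A = 113.1 mm², y = 10 mm, Ī = 1017.9 mm⁴.
Hole 3 (subtracted): ⌀12, A = 113.1 mm², y = 10 mm, Ī = 1017.9 mm⁴.
By symmetry the centroid is at mid-height, ȳ = 10 mm.
All pieces are centred on the centroidal x-axis, so I = ΣĪ (holes subtracted) = 103 613 mm⁴.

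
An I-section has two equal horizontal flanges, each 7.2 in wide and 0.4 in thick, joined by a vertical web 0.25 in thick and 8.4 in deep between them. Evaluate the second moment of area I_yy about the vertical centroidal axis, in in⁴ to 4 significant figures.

Decompose the section into non-overlapping parts with the origin at the bottom-left of its bounding rectangle.
Bottom flange: 7.2 × 0.4, A = 2.88 in², x = 3.6 in, Ī = 12.4416 in⁴.
Web: 0.25 × 8.4, A = 2.1 in², x = 3.6 in, Ī = 0.0109375 in⁴.
Top flange: 7.2 × 0.4, A = 2.88 in², x = 3.6 in, Ī = 12.4416 in⁴.
By symmetry the centroid is at mid-width, x̄ = 3.6 in.
All pieces are centred on the vertical centroidal axis, so I = ΣĪ = 24.8941 in⁴.

I_yy ≈ 24.89 in⁴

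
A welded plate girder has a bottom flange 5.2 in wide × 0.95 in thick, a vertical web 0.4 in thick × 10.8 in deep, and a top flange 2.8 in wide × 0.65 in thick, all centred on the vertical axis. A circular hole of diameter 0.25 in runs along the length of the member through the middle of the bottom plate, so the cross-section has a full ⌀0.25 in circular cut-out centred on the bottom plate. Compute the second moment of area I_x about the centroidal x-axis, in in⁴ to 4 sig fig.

Decompose the section into non-overlapping parts with the origin at the bottom-left of its bounding rectangle.
Bottom plate: 5.2 × 0.95, A = 4.94 in², y = 0.475 in, Ī = 0.371529 in⁴.
Web plate: 0.4 × 10.8, A = 4.32 in², y = 6.35 in, Ī = 41.9904 in⁴.
Top plate: 2.8 × 0.65, A = 1.82 in², y = 12.075 in, Ī = 0.0640792 in⁴.
Hole (subtracted): ⌀0.25, A = 0.0490874 in², y = 0.475 in, Ī = 0.000191748 in⁴.
Centroid: ȳ = ΣA·y / ΣA = 4.6897 in.
Transfer each piece to the centroidal x-axis using Ī + A·d² with d = y − 4.6897:
  bottom plate: d = -4.2147 in → contributes +88.1242 in⁴
  web plate: d = 1.6603 in → contributes +53.8989 in⁴
  top plate: d = 7.3853 in → contributes +99.3317 in⁴
  hole: d = -4.2147 in → contributes −0.872166 in⁴
Total I = 240.483 in⁴.

I_x ≈ 240.5 in⁴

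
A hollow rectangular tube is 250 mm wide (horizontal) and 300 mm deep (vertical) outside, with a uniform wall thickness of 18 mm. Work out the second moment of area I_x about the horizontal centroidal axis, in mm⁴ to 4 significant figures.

Decompose the section into non-overlapping parts with the origin at the bottom-left of its bounding rectangle.
Outer rectangle: 250 × 300, A = 75 000 mm², y = 150 mm, Ī = 562 500 000 mm⁴.
Inner void (subtracted): 214 × 264, A = 56 496 mm², y = 150 mm, Ī = 328 128 768 mm⁴.
By symmetry the centroid is at mid-height, ȳ = 150 mm.
All pieces are centred on the horizontal centroidal axis, so I = ΣĪ (holes subtracted) = 234 371 232 mm⁴.

I_x ≈ 2.344 × 10⁸ mm⁴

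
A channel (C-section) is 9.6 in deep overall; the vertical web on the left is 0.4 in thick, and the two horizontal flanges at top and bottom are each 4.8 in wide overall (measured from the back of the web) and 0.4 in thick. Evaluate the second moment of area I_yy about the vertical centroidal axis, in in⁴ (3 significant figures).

Decompose the section into non-overlapping parts with the origin at the bottom-left of its bounding rectangle.
Web: 0.4 × 9.6, A = 3.84 in², x = 0.2 in, Ī = 0.0512 in⁴.
Top flange (beyond web): 4.4 × 0.4, A = 1.76 in², x = 2.6 in, Ī = 2.8395 in⁴.
Bottom flange (beyond web): 4.4 × 0.4, A = 1.76 in², x = 2.6 in, Ī = 2.8395 in⁴.
Centroid: x̄ = ΣA·x / ΣA = 1.3478 in.
Transfer each piece to the vertical centroidal axis using Ī + A·d² with d = x − 1.3478:
  web: d = -1.1478 in → contributes +5.1104 in⁴
  top flange (beyond web): d = 1.2522 in → contributes +5.599 in⁴
  bottom flange (beyond web): d = 1.2522 in → contributes +5.599 in⁴
Total I = 16.308 in⁴.

I_yy ≈ 16.3 in⁴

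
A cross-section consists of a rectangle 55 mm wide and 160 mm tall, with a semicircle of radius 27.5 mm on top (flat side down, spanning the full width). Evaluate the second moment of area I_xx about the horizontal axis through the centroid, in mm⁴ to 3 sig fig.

I_xx ≈ 2.76 × 10⁷ mm⁴

Break the section into simple shapes (no overlaps), measuring from the bottom-left corner of the bounding box.
Rectangular body: 55 × 160, A = 8 800 mm², y = 80 mm, Ī = 18 773 333 mm⁴.
Semicircular cap: semicircle r = 27.5, A = 1187.9 mm², y = 171.67 mm, Ī = 62 772 mm⁴.
Centroid: ȳ = ΣA·y / ΣA = 90.903 mm.
Transfer each piece to the horizontal axis through the centroid using Ī + A·d² with d = y − 90.903:
  rectangular body: d = -10.903 mm → contributes +19 819 428 mm⁴
  semicircular cap: d = 80.768 mm → contributes +7 812 176 mm⁴
Total I = 27 631 604 mm⁴.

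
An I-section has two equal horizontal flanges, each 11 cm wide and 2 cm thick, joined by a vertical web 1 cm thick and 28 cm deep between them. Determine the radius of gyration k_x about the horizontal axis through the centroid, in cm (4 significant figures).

Break the section into simple shapes (no overlaps), measuring from the bottom-left corner of the bounding box.
Bottom flange: 11 × 2, A = 22 cm², y = 1 cm, Ī = 7.33333 cm⁴.
Web: 1 × 28, A = 28 cm², y = 16 cm, Ī = 1829.33 cm⁴.
Top flange: 11 × 2, A = 22 cm², y = 31 cm, Ī = 7.33333 cm⁴.
By symmetry the centroid is at mid-height, ȳ = 16 cm.
Transfer each piece to the horizontal axis through the centroid using Ī + A·d² with d = y − 16:
  bottom flange: d = -15 cm → contributes +4957.33 cm⁴
  web: d = 0 cm → contributes +1829.33 cm⁴
  top flange: d = 15 cm → contributes +4957.33 cm⁴
Total I = 11 744 cm⁴.
Radius of gyration: k = √(I/A) = √(11 744 / 72) = 12.7715 cm.

k_x ≈ 12.77 cm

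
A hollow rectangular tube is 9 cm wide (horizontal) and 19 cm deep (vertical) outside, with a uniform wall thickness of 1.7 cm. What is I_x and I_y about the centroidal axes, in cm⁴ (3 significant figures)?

I_x ≈ 3370 cm⁴, I_y ≈ 926 cm⁴

Break the section into simple shapes (no overlaps), measuring from the bottom-left corner of the bounding box.
Outer rectangle: 9 × 19, A = 171 cm², y = 9.5 cm, Ī = 5144.3 cm⁴.
Inner void (subtracted): 5.6 × 15.6, A = 87.36 cm², y = 9.5 cm, Ī = 1771.7 cm⁴.
By symmetry the centroid is at mid-height, ȳ = 9.5 cm.
All pieces are centred on the centroidal x-axis, so I = ΣĪ (holes subtracted) = 3372.6 cm⁴.
Repeating about the centroidal y-axis gives I_y = 925.95 cm⁴.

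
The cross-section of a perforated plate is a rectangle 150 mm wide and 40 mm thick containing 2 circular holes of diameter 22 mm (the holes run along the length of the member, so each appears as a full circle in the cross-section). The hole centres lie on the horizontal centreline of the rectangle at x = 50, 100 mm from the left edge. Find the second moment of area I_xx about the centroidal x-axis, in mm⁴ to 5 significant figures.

Decompose the section into non-overlapping parts with the origin at the bottom-left of its bounding rectangle.
Plate: 150 × 40, A = 6 000 mm², y = 20 mm, Ī = 800 000 mm⁴.
Hole 1 (subtracted): ⌀22, A = 380.1327 mm², y = 20 mm, Ī = 11499.01 mm⁴.
Hole 2 (subtracted): ⌀22, A = 380.1327 mm², y = 20 mm, Ī = 11499.01 mm⁴.
By symmetry the centroid is at mid-height, ȳ = 20 mm.
All pieces are centred on the centroidal x-axis, so I = ΣĪ (holes subtracted) = 777 002 mm⁴.

I_xx ≈ 7.7700 × 10⁵ mm⁴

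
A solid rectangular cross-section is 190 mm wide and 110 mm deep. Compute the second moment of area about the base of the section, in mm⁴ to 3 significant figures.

I_base ≈ 8.43 × 10⁷ mm⁴

The section: 190 × 110, A = 20 900 mm², y = 55 mm, Ī = 21 074 167 mm⁴.
Transfer it to a horizontal axis along the bottom face using Ī + A·d² with d = y − 0:
  the section: d = 55 mm → contributes +84 296 667 mm⁴
Total I = 84 296 667 mm⁴.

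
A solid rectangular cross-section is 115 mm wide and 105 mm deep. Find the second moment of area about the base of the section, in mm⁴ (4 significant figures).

The section: 115 × 105, A = 12 075 mm², y = 52.5 mm, Ī = 11 093 906 mm⁴.
Transfer it to a horizontal axis along the bottom face using Ī + A·d² with d = y − 0:
  the section: d = 52.5 mm → contributes +44 375 625 mm⁴
Total I = 44 375 625 mm⁴.

I_base ≈ 4.438 × 10⁷ mm⁴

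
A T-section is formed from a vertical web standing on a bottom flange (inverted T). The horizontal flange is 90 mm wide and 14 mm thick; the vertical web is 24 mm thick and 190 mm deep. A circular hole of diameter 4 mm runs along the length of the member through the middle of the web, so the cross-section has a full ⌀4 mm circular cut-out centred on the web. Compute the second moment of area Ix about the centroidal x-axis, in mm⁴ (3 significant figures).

Ix ≈ 2.40 × 10⁷ mm⁴

Split into non-overlapping primitives; take the origin at the lower-left of the bounding box.
Flange: 90 × 14, A = 1 260 mm², y = 7 mm, Ī = 20 580 mm⁴.
Web: 24 × 190, A = 4 560 mm², y = 109 mm, Ī = 13 718 000 mm⁴.
Hole (subtracted): ⌀4, A = 12.566 mm², y = 109 mm, Ī = 12.566 mm⁴.
Centroid: ȳ = ΣA·y / ΣA = 86.87 mm.
Transfer each piece to the centroidal x-axis using Ī + A·d² with d = y − 86.87:
  flange: d = -79.87 mm → contributes +8 058 342 mm⁴
  web: d = 22.13 mm → contributes +15 951 252 mm⁴
  hole: d = 22.13 mm → contributes −6166.9 mm⁴
Total I = 24 003 427 mm⁴.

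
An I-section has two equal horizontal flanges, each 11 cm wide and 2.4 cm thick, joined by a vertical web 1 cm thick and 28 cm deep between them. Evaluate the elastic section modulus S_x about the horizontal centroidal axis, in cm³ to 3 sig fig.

S_x ≈ 857 cm³

Break the section into simple shapes (no overlaps), measuring from the bottom-left corner of the bounding box.
Bottom flange: 11 × 2.4, A = 26.4 cm², y = 1.2 cm, Ī = 12.672 cm⁴.
Web: 1 × 28, A = 28 cm², y = 16.4 cm, Ī = 1829.3 cm⁴.
Top flange: 11 × 2.4, A = 26.4 cm², y = 31.6 cm, Ī = 12.672 cm⁴.
By symmetry the centroid is at mid-height, ȳ = 16.4 cm.
Transfer each piece to the horizontal centroidal axis using Ī + A·d² with d = y − 16.4:
  bottom flange: d = -15.2 cm → contributes +6112.1 cm⁴
  web: d = 0 cm → contributes +1829.3 cm⁴
  top flange: d = 15.2 cm → contributes +6112.1 cm⁴
Total I = 14 054 cm⁴.
Extreme fibre distance c = 16.4 cm; S = I/c = 856.93 cm³.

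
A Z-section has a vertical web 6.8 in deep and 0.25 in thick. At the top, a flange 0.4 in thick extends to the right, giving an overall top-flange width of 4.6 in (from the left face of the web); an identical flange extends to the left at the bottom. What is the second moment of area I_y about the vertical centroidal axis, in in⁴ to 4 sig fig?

I_y ≈ 23.91 in⁴

Break the section into simple shapes (no overlaps), measuring from the bottom-left corner of the bounding box.
Web: 0.25 × 6.8, A = 1.7 in², x = 4.475 in, Ī = 0.00885417 in⁴.
Top flange (beyond web): 4.35 × 0.4, A = 1.74 in², x = 6.775 in, Ī = 2.74376 in⁴.
Bottom flange (beyond web): 4.35 × 0.4, A = 1.74 in², x = 2.175 in, Ī = 2.74376 in⁴.
Centroid: x̄ = ΣA·x / ΣA = 4.475 in.
Transfer each piece to the vertical centroidal axis using Ī + A·d² with d = x − 4.475:
  web: d = 0 in → contributes +0.00885417 in⁴
  top flange (beyond web): d = 2.3 in → contributes +11.9484 in⁴
  bottom flange (beyond web): d = -2.3 in → contributes +11.9484 in⁴
Total I = 23.9056 in⁴.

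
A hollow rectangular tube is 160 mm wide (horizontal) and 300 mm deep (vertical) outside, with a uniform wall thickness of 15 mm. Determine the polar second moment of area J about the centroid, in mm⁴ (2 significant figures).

J ≈ 2.0 × 10⁸ mm⁴

Treat the section as a set of non-overlapping primitives; coordinates are from the bounding-box lower-left.
Outer rectangle: 160 × 300, A = 48 000 mm², y = 150 mm, Ī = 360 000 000 mm⁴.
Inner void (subtracted): 130 × 270, A = 35 100 mm², y = 150 mm, Ī = 213 232 500 mm⁴.
By symmetry the centroid is at mid-height, ȳ = 150 mm.
All pieces are centred on the centroidal x-axis, so I = ΣĪ (holes subtracted) = 146 767 500 mm⁴.
Repeating about the centroidal y-axis gives I_y = 52 967 500 mm⁴.
Polar second moment: J = I_x + I_y = 199 735 000 mm⁴.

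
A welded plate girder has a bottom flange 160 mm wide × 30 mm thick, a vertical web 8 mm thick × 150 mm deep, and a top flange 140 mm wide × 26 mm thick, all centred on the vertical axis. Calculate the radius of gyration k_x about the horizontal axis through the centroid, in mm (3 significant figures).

k_x ≈ 84.4 mm

Decompose the section into non-overlapping parts with the origin at the bottom-left of its bounding rectangle.
Bottom plate: 160 × 30, A = 4 800 mm², y = 15 mm, Ī = 360 000 mm⁴.
Web plate: 8 × 150, A = 1 200 mm², y = 105 mm, Ī = 2 250 000 mm⁴.
Top plate: 140 × 26, A = 3 640 mm², y = 193 mm, Ī = 205 053 mm⁴.
Centroid: ȳ = ΣA·y / ΣA = 93.415 mm.
Transfer each piece to the horizontal axis through the centroid using Ī + A·d² with d = y − 93.415:
  bottom plate: d = -78.415 mm → contributes +29 874 732 mm⁴
  web plate: d = 11.585 mm → contributes +2 411 056 mm⁴
  top plate: d = 99.585 mm → contributes +36 303 605 mm⁴
Total I = 68 589 394 mm⁴.
Radius of gyration: k = √(I/A) = √(68 589 394 / 9 640) = 84.351 mm.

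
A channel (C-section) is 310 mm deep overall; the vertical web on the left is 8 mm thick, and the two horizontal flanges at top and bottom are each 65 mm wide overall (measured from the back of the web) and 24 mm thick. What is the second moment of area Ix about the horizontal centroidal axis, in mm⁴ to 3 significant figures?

Ix ≈ 7.59 × 10⁷ mm⁴

Break the section into simple shapes (no overlaps), measuring from the bottom-left corner of the bounding box.
Web: 8 × 310, A = 2 480 mm², y = 155 mm, Ī = 19 860 667 mm⁴.
Top flange (beyond web): 57 × 24, A = 1 368 mm², y = 298 mm, Ī = 65 664 mm⁴.
Bottom flange (beyond web): 57 × 24, A = 1 368 mm², y = 12 mm, Ī = 65 664 mm⁴.
By symmetry the centroid is at mid-height, ȳ = 155 mm.
Transfer each piece to the horizontal centroidal axis using Ī + A·d² with d = y − 155:
  web: d = 0 mm → contributes +19 860 667 mm⁴
  top flange (beyond web): d = 143 mm → contributes +28 039 896 mm⁴
  bottom flange (beyond web): d = -143 mm → contributes +28 039 896 mm⁴
Total I = 75 940 459 mm⁴.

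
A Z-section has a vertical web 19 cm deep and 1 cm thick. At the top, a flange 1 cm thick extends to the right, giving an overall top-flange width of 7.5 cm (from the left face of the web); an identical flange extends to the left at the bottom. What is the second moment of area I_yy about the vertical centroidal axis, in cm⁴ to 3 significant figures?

I_yy ≈ 230 cm⁴

Decompose the section into non-overlapping parts with the origin at the bottom-left of its bounding rectangle.
Web: 1 × 19, A = 19 cm², x = 7 cm, Ī = 1.5833 cm⁴.
Top flange (beyond web): 6.5 × 1, A = 6.5 cm², x = 10.75 cm, Ī = 22.885 cm⁴.
Bottom flange (beyond web): 6.5 × 1, A = 6.5 cm², x = 3.25 cm, Ī = 22.885 cm⁴.
Centroid: x̄ = ΣA·x / ΣA = 7 cm.
Transfer each piece to the vertical centroidal axis using Ī + A·d² with d = x − 7:
  web: d = 0 cm → contributes +1.5833 cm⁴
  top flange (beyond web): d = 3.75 cm → contributes +114.29 cm⁴
  bottom flange (beyond web): d = -3.75 cm → contributes +114.29 cm⁴
Total I = 230.17 cm⁴.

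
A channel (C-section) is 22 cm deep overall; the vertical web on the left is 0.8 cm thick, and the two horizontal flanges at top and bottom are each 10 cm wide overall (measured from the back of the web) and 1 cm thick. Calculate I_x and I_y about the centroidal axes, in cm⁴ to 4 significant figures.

I_x ≈ 2740 cm⁴, I_y ≈ 355.6 cm⁴

Treat the section as a set of non-overlapping primitives; coordinates are from the bounding-box lower-left.
Web: 0.8 × 22, A = 17.6 cm², y = 11 cm, Ī = 709.867 cm⁴.
Top flange (beyond web): 9.2 × 1, A = 9.2 cm², y = 21.5 cm, Ī = 0.766667 cm⁴.
Bottom flange (beyond web): 9.2 × 1, A = 9.2 cm², y = 0.5 cm, Ī = 0.766667 cm⁴.
By symmetry the centroid is at mid-height, ȳ = 11 cm.
Transfer each piece to the centroidal x-axis using Ī + A·d² with d = y − 11:
  web: d = 0 cm → contributes +709.867 cm⁴
  top flange (beyond web): d = 10.5 cm → contributes +1015.07 cm⁴
  bottom flange (beyond web): d = -10.5 cm → contributes +1015.07 cm⁴
Total I = 2 740 cm⁴.
For the y-axis: x̄ = 2.95556 cm.
Repeating about the centroidal y-axis gives I_y = 355.609 cm⁴.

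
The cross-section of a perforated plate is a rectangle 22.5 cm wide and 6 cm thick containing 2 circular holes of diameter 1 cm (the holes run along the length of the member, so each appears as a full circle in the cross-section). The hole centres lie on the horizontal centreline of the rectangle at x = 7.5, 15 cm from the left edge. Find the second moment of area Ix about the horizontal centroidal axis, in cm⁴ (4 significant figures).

Ix ≈ 404.9 cm⁴

Split into non-overlapping primitives; take the origin at the lower-left of the bounding box.
Plate: 22.5 × 6, A = 135 cm², y = 3 cm, Ī = 405 cm⁴.
Hole 1 (subtracted): ⌀1, A = 0.785398 cm², y = 3 cm, Ī = 0.0490874 cm⁴.
Hole 2 (subtracted): ⌀1, A = 0.785398 cm², y = 3 cm, Ī = 0.0490874 cm⁴.
By symmetry the centroid is at mid-height, ȳ = 3 cm.
All pieces are centred on the horizontal centroidal axis, so I = ΣĪ (holes subtracted) = 404.902 cm⁴.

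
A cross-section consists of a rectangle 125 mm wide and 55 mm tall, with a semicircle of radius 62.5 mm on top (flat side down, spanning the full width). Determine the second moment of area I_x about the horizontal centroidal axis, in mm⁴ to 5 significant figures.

Split into non-overlapping primitives; take the origin at the lower-left of the bounding box.
Rectangular body: 125 × 55, A = 6 875 mm², y = 27.5 mm, Ī = 1 733 073 mm⁴.
Semicircular cap: semicircle r = 62.5, A = 6135.923 mm², y = 81.52582 mm, Ī = 1 674 758 mm⁴.
Centroid: ȳ = ΣA·y / ΣA = 52.97846 mm.
Transfer each piece to the horizontal centroidal axis using Ī + A·d² with d = y − 52.97846:
  rectangular body: d = -25.47846 mm → contributes +6 195 993 mm⁴
  semicircular cap: d = 28.54736 mm → contributes +6 675 241 mm⁴
Total I = 12 871 233 mm⁴.

I_x ≈ 1.2871 × 10⁷ mm⁴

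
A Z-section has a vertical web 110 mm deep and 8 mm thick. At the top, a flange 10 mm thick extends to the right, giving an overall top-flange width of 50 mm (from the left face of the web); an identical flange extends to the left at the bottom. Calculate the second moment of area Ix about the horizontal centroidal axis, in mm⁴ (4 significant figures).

Ix ≈ 2.994 × 10⁶ mm⁴

Break the section into simple shapes (no overlaps), measuring from the bottom-left corner of the bounding box.
Web: 8 × 110, A = 880 mm², y = 55 mm, Ī = 887 333 mm⁴.
Top flange (beyond web): 42 × 10, A = 420 mm², y = 105 mm, Ī = 3 500 mm⁴.
Bottom flange (beyond web): 42 × 10, A = 420 mm², y = 5 mm, Ī = 3 500 mm⁴.
Centroid: ȳ = ΣA·y / ΣA = 55 mm.
Transfer each piece to the horizontal centroidal axis using Ī + A·d² with d = y − 55:
  web: d = 0 mm → contributes +887 333 mm⁴
  top flange (beyond web): d = 50 mm → contributes +1 053 500 mm⁴
  bottom flange (beyond web): d = -50 mm → contributes +1 053 500 mm⁴
Total I = 2 994 333 mm⁴.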